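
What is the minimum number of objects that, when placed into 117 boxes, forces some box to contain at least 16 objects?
n = (16 − 1)·117 + 1 = 1756

By the generalised pigeonhole principle, to guarantee some box contains ≥ r objects we need more than (r − 1) · k objects total. Threshold: n = (r − 1) · k + 1. With r = 16 and k = 117: n = 15 · 117 + 1 = 1755 + 1 = 1756. For n = 1755 = 15 · 117, we can put exactly 15 objects in every box, avoiding 16 in any single one — so 1756 is tight.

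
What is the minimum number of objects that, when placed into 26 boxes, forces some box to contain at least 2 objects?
n = (2 − 1)·26 + 1 = 27

By the generalised pigeonhole principle, to guarantee some box contains ≥ r objects we need more than (r − 1) · k objects total. Threshold: n = (r − 1) · k + 1. With r = 2 and k = 26: n = 1 · 26 + 1 = 26 + 1 = 27. For n = 26 = 1 · 26, we can put exactly 1 objects in every box, avoiding 2 in any single one — so 27 is tight.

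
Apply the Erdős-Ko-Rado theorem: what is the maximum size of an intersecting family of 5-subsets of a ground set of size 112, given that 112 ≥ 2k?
max |F| = C(111, 4) = 5989005

The Erdős-Ko-Rado theorem states: for n ≥ 2k, an intersecting family of k-subsets of an n-element set has size at most C(n − 1, k − 1), with equality for 'star' families {A ⊆ [n] : |A| = k, i ∈ A} (fix an element i). For n = 112, k = 5: C(111, 4) = 5989005.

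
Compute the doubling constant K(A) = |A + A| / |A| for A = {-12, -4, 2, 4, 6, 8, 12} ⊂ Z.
K = |A + A| / |A| = 19/7

Enumerate A + A = {a + b : a, b ∈ A}. With |A| = 7, there are |A|^2 = 49 ordered sum pairs; collecting distinct values, A + A = {-24, -16, -10, -8, -6, -4, -2, 0, 2, 4, 6, 8, 10, 12, 14, 16, 18, 20, 24}, so |A + A| = 19. Thus K = 19/7. For comparison, the minimum possible |A + A| over all 7-element sets is 2·7 − 1 = 13 (so min K = 13/7), attained only by arithmetic progressions.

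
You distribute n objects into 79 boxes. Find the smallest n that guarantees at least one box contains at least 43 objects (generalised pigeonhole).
n = (43 − 1)·79 + 1 = 3319

By the generalised pigeonhole principle, to guarantee some box contains ≥ r objects we need more than (r − 1) · k objects total. Threshold: n = (r − 1) · k + 1. With r = 43 and k = 79: n = 42 · 79 + 1 = 3318 + 1 = 3319. For n = 3318 = 42 · 79, we can put exactly 42 objects in every box, avoiding 43 in any single one — so 3319 is tight.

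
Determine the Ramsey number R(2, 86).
R(2, 86) = 86

R(2, k) = k for all k ≥ 2: in a 2-colouring of K_k, either some edge is red (a red K_2) or all edges are blue (a blue K_k). And K_{85} coloured all-blue has no blue K_86, so R(2, 86) > 85. Hence R(2, 86) = 86.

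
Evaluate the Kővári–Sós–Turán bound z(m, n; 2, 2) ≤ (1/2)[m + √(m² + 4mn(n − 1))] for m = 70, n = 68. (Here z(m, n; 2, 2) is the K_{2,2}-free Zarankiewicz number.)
z(70, 68; 2, 2) ≤ (1/2)[70 + √(70² + 4·70·68·67)] = (1/2)[70 + √1280580] = 600.8136

Kővári–Sós–Turán: let r_1, ..., r_70 be the row sums and z = Σ r_i the total number of 1s. Each pair of columns can share at most one row with both entries 1 (else a 2×2 all-ones block appears), so Σ_i C(r_i, 2) ≤ C(68, 2) = 2278. By convexity Σ_i C(r_i, 2) ≥ 70·C(z/70, 2) = z(z − 70)/(2·70), giving z² − 70z − 70·68·67 ≤ 0 and hence z ≤ (1/2)[70 + √(4900 + 4·318920)] = (1/2)[70 + √1280580] ≈ (1/2)(70 + 1131.6271) = 600.8136.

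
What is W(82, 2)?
W(82, 2) = 82 + 1 = 83

A 2-term AP is any pair of integers, so a monochromatic 2-AP exists iff some colour is used at least twice. With 82 colours, the colouring i ↦ i on {1, ..., 82} uses each colour once, avoiding any monochromatic pair, so W(82, 2) > 82. For {1, ..., 83}, pigeonhole forces two integers of the same colour, which form a monochromatic 2-AP. Hence W(82, 2) = 83.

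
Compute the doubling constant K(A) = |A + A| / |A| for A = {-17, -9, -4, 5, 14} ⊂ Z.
K = |A + A| / |A| = 14/5

Enumerate A + A = {a + b : a, b ∈ A}. With |A| = 5, there are |A|^2 = 25 ordered sum pairs; collecting distinct values, A + A = {-34, -26, -21, -18, -13, -12, -8, -4, -3, 1, 5, 10, 19, 28}, so |A + A| = 14. Thus K = 14/5. For comparison, the minimum possible |A + A| over all 5-element sets is 2·5 − 1 = 9 (so min K = 9/5), attained only by arithmetic progressions.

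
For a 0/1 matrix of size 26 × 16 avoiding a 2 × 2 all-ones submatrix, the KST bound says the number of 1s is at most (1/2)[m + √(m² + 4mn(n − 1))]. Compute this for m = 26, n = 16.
z(26, 16; 2, 2) ≤ (1/2)[26 + √(26² + 4·26·16·15)] = (1/2)[26 + √25636] = 93.0562

Kővári–Sós–Turán: let r_1, ..., r_26 be the row sums and z = Σ r_i the total number of 1s. Each pair of columns can share at most one row with both entries 1 (else a 2×2 all-ones block appears), so Σ_i C(r_i, 2) ≤ C(16, 2) = 120. By convexity Σ_i C(r_i, 2) ≥ 26·C(z/26, 2) = z(z − 26)/(2·26), giving z² − 26z − 26·16·15 ≤ 0 and hence z ≤ (1/2)[26 + √(676 + 4·6240)] = (1/2)[26 + √25636] ≈ (1/2)(26 + 160.1125) = 93.0562.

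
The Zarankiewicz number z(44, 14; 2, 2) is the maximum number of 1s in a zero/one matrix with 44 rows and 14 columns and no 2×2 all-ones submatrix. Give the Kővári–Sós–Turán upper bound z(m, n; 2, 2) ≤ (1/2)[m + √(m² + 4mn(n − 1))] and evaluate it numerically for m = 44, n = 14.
z(44, 14; 2, 2) ≤ (1/2)[44 + √(44² + 4·44·14·13)] = (1/2)[44 + √33968] = 114.152

Kővári–Sós–Turán: let r_1, ..., r_44 be the row sums and z = Σ r_i the total number of 1s. Each pair of columns can share at most one row with both entries 1 (else a 2×2 all-ones block appears), so Σ_i C(r_i, 2) ≤ C(14, 2) = 91. By convexity Σ_i C(r_i, 2) ≥ 44·C(z/44, 2) = z(z − 44)/(2·44), giving z² − 44z − 44·14·13 ≤ 0 and hence z ≤ (1/2)[44 + √(1936 + 4·8008)] = (1/2)[44 + √33968] ≈ (1/2)(44 + 184.3041) = 114.152.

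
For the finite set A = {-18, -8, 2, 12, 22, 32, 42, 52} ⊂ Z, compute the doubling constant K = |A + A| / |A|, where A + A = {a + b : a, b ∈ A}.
K = |A + A| / |A| = 15/8

Enumerate A + A = {a + b : a, b ∈ A}. With |A| = 8, there are |A|^2 = 64 ordered sum pairs; collecting distinct values, A + A = {-36, -26, -16, -6, 4, 14, 24, 34, 44, 54, 64, 74, 84, 94, 104}, so |A + A| = 15. Thus K = 15/8. Here |A + A| = 2|A| − 1 = 15, the minimum possible — so K = 15/8 is minimal, which holds iff A is an arithmetic progression.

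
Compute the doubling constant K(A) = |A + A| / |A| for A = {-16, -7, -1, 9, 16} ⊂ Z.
K = |A + A| / |A| = 15/5 = 3

Enumerate A + A = {a + b : a, b ∈ A}. With |A| = 5, there are |A|^2 = 25 ordered sum pairs; collecting distinct values, A + A = {-32, -23, -17, -14, -8, -7, -2, 0, 2, 8, 9, 15, 18, 25, 32}, so |A + A| = 15. Thus K = 15/5 = 3. For comparison, the minimum possible |A + A| over all 5-element sets is 2·5 − 1 = 9 (so min K = 9/5), attained only by arithmetic progressions.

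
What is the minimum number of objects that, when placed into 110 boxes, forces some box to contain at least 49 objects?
n = (49 − 1)·110 + 1 = 5281

By the generalised pigeonhole principle, to guarantee some box contains ≥ r objects we need more than (r − 1) · k objects total. Threshold: n = (r − 1) · k + 1. With r = 49 and k = 110: n = 48 · 110 + 1 = 5280 + 1 = 5281. For n = 5280 = 48 · 110, we can put exactly 48 objects in every box, avoiding 49 in any single one — so 5281 is tight.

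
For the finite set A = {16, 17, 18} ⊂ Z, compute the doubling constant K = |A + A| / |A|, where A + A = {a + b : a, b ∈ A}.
K = |A + A| / |A| = 5/3

Enumerate A + A = {a + b : a, b ∈ A}. With |A| = 3, there are |A|^2 = 9 ordered sum pairs; collecting distinct values, A + A = {32, 33, 34, 35, 36}, so |A + A| = 5. Thus K = 5/3. Here |A + A| = 2|A| − 1 = 5, the minimum possible — so K = 5/3 is minimal, which holds iff A is an arithmetic progression.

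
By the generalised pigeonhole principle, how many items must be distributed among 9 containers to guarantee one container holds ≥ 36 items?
n = (36 − 1)·9 + 1 = 316

By the generalised pigeonhole principle, to guarantee some box contains ≥ r objects we need more than (r − 1) · k objects total. Threshold: n = (r − 1) · k + 1. With r = 36 and k = 9: n = 35 · 9 + 1 = 315 + 1 = 316. For n = 315 = 35 · 9, we can put exactly 35 objects in every box, avoiding 36 in any single one — so 316 is tight.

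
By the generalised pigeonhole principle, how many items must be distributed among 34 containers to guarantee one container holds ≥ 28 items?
n = (28 − 1)·34 + 1 = 919

By the generalised pigeonhole principle, to guarantee some box contains ≥ r objects we need more than (r − 1) · k objects total. Threshold: n = (r − 1) · k + 1. With r = 28 and k = 34: n = 27 · 34 + 1 = 918 + 1 = 919. For n = 918 = 27 · 34, we can put exactly 27 objects in every box, avoiding 28 in any single one — so 919 is tight.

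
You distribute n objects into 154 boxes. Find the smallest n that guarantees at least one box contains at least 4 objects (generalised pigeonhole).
n = (4 − 1)·154 + 1 = 463

By the generalised pigeonhole principle, to guarantee some box contains ≥ r objects we need more than (r − 1) · k objects total. Threshold: n = (r − 1) · k + 1. With r = 4 and k = 154: n = 3 · 154 + 1 = 462 + 1 = 463. For n = 462 = 3 · 154, we can put exactly 3 objects in every box, avoiding 4 in any single one — so 463 is tight.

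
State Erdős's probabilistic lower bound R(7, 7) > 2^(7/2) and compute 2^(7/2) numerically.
2^(7/2) = 11.3137; so R(7, 7) > 11.3137

Colour each edge of K_n uniformly at random with red/blue. The expected number of monochromatic K_7 is C(n, 7) · 2 · 2^(−C(7,2)). If C(n, 7) · 2^(1 − C(7,2)) < 1, then with positive probability no monochromatic K_7 exists, so R(7, 7) > n. The standard estimate C(n, 7) ≤ n^7/7! shows this inequality holds whenever n ≤ 2^(7/2) (since 7! · 2^(C(7,2) − 1) > 2^(7^2/2) ≥ n^7). Hence R(7, 7) > 2^(7/2) = 11.3137.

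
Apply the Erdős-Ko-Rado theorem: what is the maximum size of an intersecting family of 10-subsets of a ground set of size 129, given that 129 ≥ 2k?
max |F| = C(128, 9) = 19062702032000

The Erdős-Ko-Rado theorem states: for n ≥ 2k, an intersecting family of k-subsets of an n-element set has size at most C(n − 1, k − 1), with equality for 'star' families {A ⊆ [n] : |A| = k, i ∈ A} (fix an element i). For n = 129, k = 10: C(128, 9) = 19062702032000.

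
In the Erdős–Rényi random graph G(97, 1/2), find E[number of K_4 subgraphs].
E[# K_4] = C(97, 4) · (1/2)^C(4, 2) = 3464840 / 2^6 = 433105/8 = 54138.125

For each 4-subset S of vertices (there are C(97, 4) = 3464840 such S), let X_S = 1 if S induces a K_4 (all C(4, 2) = 6 edges present). Then P(X_S = 1) = (1/2)^6 = 1/64. By linearity of expectation, E[# K_4] = C(97, 4) · (1/2)^6 = 3464840 / 64 = 433105/8 = 54138.125.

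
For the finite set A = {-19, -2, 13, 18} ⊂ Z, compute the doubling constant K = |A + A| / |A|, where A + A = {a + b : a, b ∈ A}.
K = |A + A| / |A| = 10/4 = 5/2

Enumerate A + A = {a + b : a, b ∈ A}. With |A| = 4, there are |A|^2 = 16 ordered sum pairs; collecting distinct values, A + A = {-38, -21, -6, -4, -1, 11, 16, 26, 31, 36}, so |A + A| = 10. Thus K = 10/4 = 5/2. For comparison, the minimum possible |A + A| over all 4-element sets is 2·4 − 1 = 7 (so min K = 7/4), attained only by arithmetic progressions.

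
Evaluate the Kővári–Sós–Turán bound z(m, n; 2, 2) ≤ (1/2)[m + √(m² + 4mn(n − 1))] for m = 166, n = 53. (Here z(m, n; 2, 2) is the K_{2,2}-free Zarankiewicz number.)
z(166, 53; 2, 2) ≤ (1/2)[166 + √(166² + 4·166·53·52)] = (1/2)[166 + √1857540] = 764.458

Kővári–Sós–Turán: let r_1, ..., r_166 be the row sums and z = Σ r_i the total number of 1s. Each pair of columns can share at most one row with both entries 1 (else a 2×2 all-ones block appears), so Σ_i C(r_i, 2) ≤ C(53, 2) = 1378. By convexity Σ_i C(r_i, 2) ≥ 166·C(z/166, 2) = z(z − 166)/(2·166), giving z² − 166z − 166·53·52 ≤ 0 and hence z ≤ (1/2)[166 + √(27556 + 4·457496)] = (1/2)[166 + √1857540] ≈ (1/2)(166 + 1362.916) = 764.458.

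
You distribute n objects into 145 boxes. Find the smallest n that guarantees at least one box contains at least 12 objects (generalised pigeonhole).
n = (12 − 1)·145 + 1 = 1596

By the generalised pigeonhole principle, to guarantee some box contains ≥ r objects we need more than (r − 1) · k objects total. Threshold: n = (r − 1) · k + 1. With r = 12 and k = 145: n = 11 · 145 + 1 = 1595 + 1 = 1596. For n = 1595 = 11 · 145, we can put exactly 11 objects in every box, avoiding 12 in any single one — so 1596 is tight.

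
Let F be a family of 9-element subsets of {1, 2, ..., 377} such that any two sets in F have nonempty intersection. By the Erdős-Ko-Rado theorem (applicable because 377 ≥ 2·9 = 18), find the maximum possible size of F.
max |F| = C(376, 8) = 9192295203757875

Erdős-Ko-Rado (1961): when n ≥ 2k, max |F| = C(n−1, k−1). The bound is attained by the star {A : i ∈ A} for any fixed i ∈ [n]. Here C(377−1, 9−1) = C(376, 8) = 9192295203757875.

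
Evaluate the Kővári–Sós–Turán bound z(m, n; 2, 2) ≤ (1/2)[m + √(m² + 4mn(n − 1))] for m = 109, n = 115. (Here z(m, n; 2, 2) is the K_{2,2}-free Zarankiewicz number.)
z(109, 115; 2, 2) ≤ (1/2)[109 + √(109² + 4·109·115·114)] = (1/2)[109 + √5727841] = 1251.1454

Kővári–Sós–Turán: let r_1, ..., r_109 be the row sums and z = Σ r_i the total number of 1s. Each pair of columns can share at most one row with both entries 1 (else a 2×2 all-ones block appears), so Σ_i C(r_i, 2) ≤ C(115, 2) = 6555. By convexity Σ_i C(r_i, 2) ≥ 109·C(z/109, 2) = z(z − 109)/(2·109), giving z² − 109z − 109·115·114 ≤ 0 and hence z ≤ (1/2)[109 + √(11881 + 4·1428990)] = (1/2)[109 + √5727841] ≈ (1/2)(109 + 2393.2908) = 1251.1454.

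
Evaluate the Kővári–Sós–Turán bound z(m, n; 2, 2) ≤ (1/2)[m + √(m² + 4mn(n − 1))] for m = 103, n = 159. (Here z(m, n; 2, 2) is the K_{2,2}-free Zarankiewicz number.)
z(103, 159; 2, 2) ≤ (1/2)[103 + √(103² + 4·103·159·158)] = (1/2)[103 + √10360873] = 1660.9155

Kővári–Sós–Turán: let r_1, ..., r_103 be the row sums and z = Σ r_i the total number of 1s. Each pair of columns can share at most one row with both entries 1 (else a 2×2 all-ones block appears), so Σ_i C(r_i, 2) ≤ C(159, 2) = 12561. By convexity Σ_i C(r_i, 2) ≥ 103·C(z/103, 2) = z(z − 103)/(2·103), giving z² − 103z − 103·159·158 ≤ 0 and hence z ≤ (1/2)[103 + √(10609 + 4·2587566)] = (1/2)[103 + √10360873] ≈ (1/2)(103 + 3218.831) = 1660.9155.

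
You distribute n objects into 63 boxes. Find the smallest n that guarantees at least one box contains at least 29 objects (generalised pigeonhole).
n = (29 − 1)·63 + 1 = 1765

By the generalised pigeonhole principle, to guarantee some box contains ≥ r objects we need more than (r − 1) · k objects total. Threshold: n = (r − 1) · k + 1. With r = 29 and k = 63: n = 28 · 63 + 1 = 1764 + 1 = 1765. For n = 1764 = 28 · 63, we can put exactly 28 objects in every box, avoiding 29 in any single one — so 1765 is tight.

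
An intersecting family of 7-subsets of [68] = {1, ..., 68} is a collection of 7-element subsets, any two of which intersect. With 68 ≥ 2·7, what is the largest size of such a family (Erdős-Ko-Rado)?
max |F| = C(67, 6) = 99795696

The Erdős-Ko-Rado theorem states: for n ≥ 2k, an intersecting family of k-subsets of an n-element set has size at most C(n − 1, k − 1), with equality for 'star' families {A ⊆ [n] : |A| = k, i ∈ A} (fix an element i). For n = 68, k = 7: C(67, 6) = 99795696.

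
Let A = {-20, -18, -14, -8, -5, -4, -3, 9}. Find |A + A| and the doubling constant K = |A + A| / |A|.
K = |A + A| / |A| = 30/8 = 15/4

Enumerate A + A = {a + b : a, b ∈ A}. With |A| = 8, there are |A|^2 = 64 ordered sum pairs; collecting distinct values, A + A = {-40, -38, -36, -34, -32, -28, -26, -25, -24, -23, -22, -21, -19, -18, -17, -16, -13, -12, -11, -10, -9, -8, -7, -6, -5, 1, 4, 5, 6, 18}, so |A + A| = 30. Thus K = 30/8 = 15/4. For comparison, the minimum possible |A + A| over all 8-element sets is 2·8 − 1 = 15 (so min K = 15/8), attained only by arithmetic progressions.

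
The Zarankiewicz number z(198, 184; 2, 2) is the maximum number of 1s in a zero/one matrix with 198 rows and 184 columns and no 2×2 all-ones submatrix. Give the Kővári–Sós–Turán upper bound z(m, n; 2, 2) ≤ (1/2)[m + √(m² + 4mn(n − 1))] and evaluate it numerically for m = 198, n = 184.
z(198, 184; 2, 2) ≤ (1/2)[198 + √(198² + 4·198·184·183)] = (1/2)[198 + √26707428] = 2682.9615

Kővári–Sós–Turán: let r_1, ..., r_198 be the row sums and z = Σ r_i the total number of 1s. Each pair of columns can share at most one row with both entries 1 (else a 2×2 all-ones block appears), so Σ_i C(r_i, 2) ≤ C(184, 2) = 16836. By convexity Σ_i C(r_i, 2) ≥ 198·C(z/198, 2) = z(z − 198)/(2·198), giving z² − 198z − 198·184·183 ≤ 0 and hence z ≤ (1/2)[198 + √(39204 + 4·6667056)] = (1/2)[198 + √26707428] ≈ (1/2)(198 + 5167.923) = 2682.9615.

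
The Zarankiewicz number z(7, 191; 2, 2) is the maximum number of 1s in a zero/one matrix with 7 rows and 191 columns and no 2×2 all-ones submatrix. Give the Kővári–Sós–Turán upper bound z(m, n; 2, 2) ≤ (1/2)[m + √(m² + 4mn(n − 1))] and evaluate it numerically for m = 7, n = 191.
z(7, 191; 2, 2) ≤ (1/2)[7 + √(7² + 4·7·191·190)] = (1/2)[7 + √1016169] = 507.526

Kővári–Sós–Turán: let r_1, ..., r_7 be the row sums and z = Σ r_i the total number of 1s. Each pair of columns can share at most one row with both entries 1 (else a 2×2 all-ones block appears), so Σ_i C(r_i, 2) ≤ C(191, 2) = 18145. By convexity Σ_i C(r_i, 2) ≥ 7·C(z/7, 2) = z(z − 7)/(2·7), giving z² − 7z − 7·191·190 ≤ 0 and hence z ≤ (1/2)[7 + √(49 + 4·254030)] = (1/2)[7 + √1016169] ≈ (1/2)(7 + 1008.0521) = 507.526.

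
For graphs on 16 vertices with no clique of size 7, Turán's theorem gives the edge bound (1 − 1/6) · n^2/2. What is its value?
Turán density bound = (5/6) · 16^2/2 = 320/3 ≈ 106.6667

Turán's theorem: ex(n, K_{r+1}) is achieved by the complete r-partite Turán graph T(n, r) with parts as balanced as possible, and is at most (1 − 1/r) · n^2/2. For r = 6, n = 16: the density bound is (5/6) · 256/2 = 320/3 ≈ 106.6667. The integer-valued extremum is e(T(16, 6)) = 106, which is strictly less than the density bound 320/3 since 6 ∤ 16 (the parts of T(16, 6) cannot all be equal).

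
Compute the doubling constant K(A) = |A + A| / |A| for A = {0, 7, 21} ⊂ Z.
K = |A + A| / |A| = 6/3 = 2

Enumerate A + A = {a + b : a, b ∈ A}. With |A| = 3, there are |A|^2 = 9 ordered sum pairs; collecting distinct values, A + A = {0, 7, 14, 21, 28, 42}, so |A + A| = 6. Thus K = 6/3 = 2. For comparison, the minimum possible |A + A| over all 3-element sets is 2·3 − 1 = 5 (so min K = 5/3), attained only by arithmetic progressions.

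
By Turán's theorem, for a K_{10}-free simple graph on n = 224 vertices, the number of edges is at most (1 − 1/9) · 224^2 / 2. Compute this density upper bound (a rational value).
Turán density bound = (8/9) · 224^2/2 = 200704/9 ≈ 22300.4444

Turán's theorem: ex(n, K_{r+1}) is achieved by the complete r-partite Turán graph T(n, r) with parts as balanced as possible, and is at most (1 − 1/r) · n^2/2. For r = 9, n = 224: the density bound is (8/9) · 50176/2 = 200704/9 ≈ 22300.4444. The integer-valued extremum is e(T(224, 9)) = 22300, which is strictly less than the density bound 200704/9 since 9 ∤ 224 (the parts of T(224, 9) cannot all be equal).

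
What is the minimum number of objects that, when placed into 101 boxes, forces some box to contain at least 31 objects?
n = (31 − 1)·101 + 1 = 3031

By the generalised pigeonhole principle, to guarantee some box contains ≥ r objects we need more than (r − 1) · k objects total. Threshold: n = (r − 1) · k + 1. With r = 31 and k = 101: n = 30 · 101 + 1 = 3030 + 1 = 3031. For n = 3030 = 30 · 101, we can put exactly 30 objects in every box, avoiding 31 in any single one — so 3031 is tight.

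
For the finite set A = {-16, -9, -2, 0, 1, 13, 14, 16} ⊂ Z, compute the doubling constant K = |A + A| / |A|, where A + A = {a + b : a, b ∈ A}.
K = |A + A| / |A| = 31/8

Enumerate A + A = {a + b : a, b ∈ A}. With |A| = 8, there are |A|^2 = 64 ordered sum pairs; collecting distinct values, A + A = {-32, -25, -18, -16, -15, -11, -9, -8, -4, -3, -2, -1, 0, 1, 2, 4, 5, 7, 11, 12, 13, 14, 15, 16, 17, 26, 27, 28, 29, 30, 32}, so |A + A| = 31. Thus K = 31/8. For comparison, the minimum possible |A + A| over all 8-element sets is 2·8 − 1 = 15 (so min K = 15/8), attained only by arithmetic progressions.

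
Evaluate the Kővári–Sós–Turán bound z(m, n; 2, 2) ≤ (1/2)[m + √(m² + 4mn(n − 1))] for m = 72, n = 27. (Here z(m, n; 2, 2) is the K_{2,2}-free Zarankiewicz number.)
z(72, 27; 2, 2) ≤ (1/2)[72 + √(72² + 4·72·27·26)] = (1/2)[72 + √207360] = 263.684

Kővári–Sós–Turán: let r_1, ..., r_72 be the row sums and z = Σ r_i the total number of 1s. Each pair of columns can share at most one row with both entries 1 (else a 2×2 all-ones block appears), so Σ_i C(r_i, 2) ≤ C(27, 2) = 351. By convexity Σ_i C(r_i, 2) ≥ 72·C(z/72, 2) = z(z − 72)/(2·72), giving z² − 72z − 72·27·26 ≤ 0 and hence z ≤ (1/2)[72 + √(5184 + 4·50544)] = (1/2)[72 + √207360] ≈ (1/2)(72 + 455.368) = 263.684.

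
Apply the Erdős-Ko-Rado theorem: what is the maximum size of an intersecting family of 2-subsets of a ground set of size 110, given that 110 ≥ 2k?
max |F| = C(109, 1) = 109

The Erdős-Ko-Rado theorem states: for n ≥ 2k, an intersecting family of k-subsets of an n-element set has size at most C(n − 1, k − 1), with equality for 'star' families {A ⊆ [n] : |A| = k, i ∈ A} (fix an element i). For n = 110, k = 2: C(109, 1) = 109.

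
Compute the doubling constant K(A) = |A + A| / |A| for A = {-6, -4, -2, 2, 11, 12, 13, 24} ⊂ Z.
K = |A + A| / |A| = 29/8

Enumerate A + A = {a + b : a, b ∈ A}. With |A| = 8, there are |A|^2 = 64 ordered sum pairs; collecting distinct values, A + A = {-12, -10, -8, -6, -4, -2, 0, 4, 5, 6, 7, 8, 9, 10, 11, 13, 14, 15, 18, 20, 22, 23, 24, 25, 26, 35, 36, 37, 48}, so |A + A| = 29. Thus K = 29/8. For comparison, the minimum possible |A + A| over all 8-element sets is 2·8 − 1 = 15 (so min K = 15/8), attained only by arithmetic progressions.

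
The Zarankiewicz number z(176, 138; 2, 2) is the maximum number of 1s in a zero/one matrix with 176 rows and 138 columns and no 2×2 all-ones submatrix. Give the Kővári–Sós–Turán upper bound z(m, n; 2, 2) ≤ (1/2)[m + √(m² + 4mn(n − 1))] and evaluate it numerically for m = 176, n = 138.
z(176, 138; 2, 2) ≤ (1/2)[176 + √(176² + 4·176·138·137)] = (1/2)[176 + √13340800] = 1914.253

Kővári–Sós–Turán: let r_1, ..., r_176 be the row sums and z = Σ r_i the total number of 1s. Each pair of columns can share at most one row with both entries 1 (else a 2×2 all-ones block appears), so Σ_i C(r_i, 2) ≤ C(138, 2) = 9453. By convexity Σ_i C(r_i, 2) ≥ 176·C(z/176, 2) = z(z − 176)/(2·176), giving z² − 176z − 176·138·137 ≤ 0 and hence z ≤ (1/2)[176 + √(30976 + 4·3327456)] = (1/2)[176 + √13340800] ≈ (1/2)(176 + 3652.506) = 1914.253.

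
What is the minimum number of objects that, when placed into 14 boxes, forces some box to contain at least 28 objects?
n = (28 − 1)·14 + 1 = 379

By the generalised pigeonhole principle, to guarantee some box contains ≥ r objects we need more than (r − 1) · k objects total. Threshold: n = (r − 1) · k + 1. With r = 28 and k = 14: n = 27 · 14 + 1 = 378 + 1 = 379. For n = 378 = 27 · 14, we can put exactly 27 objects in every box, avoiding 28 in any single one — so 379 is tight.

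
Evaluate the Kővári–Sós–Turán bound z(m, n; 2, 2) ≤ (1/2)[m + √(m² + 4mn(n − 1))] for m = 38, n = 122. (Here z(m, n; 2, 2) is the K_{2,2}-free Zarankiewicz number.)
z(38, 122; 2, 2) ≤ (1/2)[38 + √(38² + 4·38·122·121)] = (1/2)[38 + √2245268] = 768.2109

Kővári–Sós–Turán: let r_1, ..., r_38 be the row sums and z = Σ r_i the total number of 1s. Each pair of columns can share at most one row with both entries 1 (else a 2×2 all-ones block appears), so Σ_i C(r_i, 2) ≤ C(122, 2) = 7381. By convexity Σ_i C(r_i, 2) ≥ 38·C(z/38, 2) = z(z − 38)/(2·38), giving z² − 38z − 38·122·121 ≤ 0 and hence z ≤ (1/2)[38 + √(1444 + 4·560956)] = (1/2)[38 + √2245268] ≈ (1/2)(38 + 1498.4218) = 768.2109.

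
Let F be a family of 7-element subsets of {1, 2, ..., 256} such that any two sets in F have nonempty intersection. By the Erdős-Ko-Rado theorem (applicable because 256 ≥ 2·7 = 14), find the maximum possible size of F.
max |F| = C(255, 6) = 359895314625

Erdős-Ko-Rado (1961): when n ≥ 2k, max |F| = C(n−1, k−1). The bound is attained by the star {A : i ∈ A} for any fixed i ∈ [n]. Here C(256−1, 7−1) = C(255, 6) = 359895314625.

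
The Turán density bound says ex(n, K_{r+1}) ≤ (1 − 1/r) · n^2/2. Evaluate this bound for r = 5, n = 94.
Turán density bound = (4/5) · 94^2/2 = 17672/5 ≈ 3534.4

Turán's theorem: ex(n, K_{r+1}) is achieved by the complete r-partite Turán graph T(n, r) with parts as balanced as possible, and is at most (1 − 1/r) · n^2/2. For r = 5, n = 94: the density bound is (4/5) · 8836/2 = 17672/5 ≈ 3534.4. The integer-valued extremum is e(T(94, 5)) = 3534, which is strictly less than the density bound 17672/5 since 5 ∤ 94 (the parts of T(94, 5) cannot all be equal).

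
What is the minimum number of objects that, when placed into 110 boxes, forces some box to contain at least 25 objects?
n = (25 − 1)·110 + 1 = 2641

By the generalised pigeonhole principle, to guarantee some box contains ≥ r objects we need more than (r − 1) · k objects total. Threshold: n = (r − 1) · k + 1. With r = 25 and k = 110: n = 24 · 110 + 1 = 2640 + 1 = 2641. For n = 2640 = 24 · 110, we can put exactly 24 objects in every box, avoiding 25 in any single one — so 2641 is tight.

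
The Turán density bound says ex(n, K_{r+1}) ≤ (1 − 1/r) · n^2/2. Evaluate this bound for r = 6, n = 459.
Turán density bound = (5/6) · 459^2/2 = 351135/4 ≈ 87783.75

Turán's theorem: ex(n, K_{r+1}) is achieved by the complete r-partite Turán graph T(n, r) with parts as balanced as possible, and is at most (1 − 1/r) · n^2/2. For r = 6, n = 459: the density bound is (5/6) · 210681/2 = 351135/4 ≈ 87783.75. The integer-valued extremum is e(T(459, 6)) = 87783, which is strictly less than the density bound 351135/4 since 6 ∤ 459 (the parts of T(459, 6) cannot all be equal).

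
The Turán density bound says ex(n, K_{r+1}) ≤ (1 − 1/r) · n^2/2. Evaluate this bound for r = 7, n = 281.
Turán density bound = (6/7) · 281^2/2 = 236883/7 ≈ 33840.4286

Turán's theorem: ex(n, K_{r+1}) is achieved by the complete r-partite Turán graph T(n, r) with parts as balanced as possible, and is at most (1 − 1/r) · n^2/2. For r = 7, n = 281: the density bound is (6/7) · 78961/2 = 236883/7 ≈ 33840.4286. The integer-valued extremum is e(T(281, 7)) = 33840, which is strictly less than the density bound 236883/7 since 7 ∤ 281 (the parts of T(281, 7) cannot all be equal).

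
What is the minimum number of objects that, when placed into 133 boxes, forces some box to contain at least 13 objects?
n = (13 − 1)·133 + 1 = 1597

By the generalised pigeonhole principle, to guarantee some box contains ≥ r objects we need more than (r − 1) · k objects total. Threshold: n = (r − 1) · k + 1. With r = 13 and k = 133: n = 12 · 133 + 1 = 1596 + 1 = 1597. For n = 1596 = 12 · 133, we can put exactly 12 objects in every box, avoiding 13 in any single one — so 1597 is tight.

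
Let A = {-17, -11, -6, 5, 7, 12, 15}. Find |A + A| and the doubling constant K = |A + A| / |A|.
K = |A + A| / |A| = 26/7

Enumerate A + A = {a + b : a, b ∈ A}. With |A| = 7, there are |A|^2 = 49 ordered sum pairs; collecting distinct values, A + A = {-34, -28, -23, -22, -17, -12, -10, -6, -5, -4, -2, -1, 1, 4, 6, 9, 10, 12, 14, 17, 19, 20, 22, 24, 27, 30}, so |A + A| = 26. Thus K = 26/7. For comparison, the minimum possible |A + A| over all 7-element sets is 2·7 − 1 = 13 (so min K = 13/7), attained only by arithmetic progressions.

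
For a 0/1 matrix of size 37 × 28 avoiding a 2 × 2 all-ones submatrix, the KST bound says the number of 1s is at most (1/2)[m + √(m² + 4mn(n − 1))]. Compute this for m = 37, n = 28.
z(37, 28; 2, 2) ≤ (1/2)[37 + √(37² + 4·37·28·27)] = (1/2)[37 + √113257] = 186.7684

Kővári–Sós–Turán: let r_1, ..., r_37 be the row sums and z = Σ r_i the total number of 1s. Each pair of columns can share at most one row with both entries 1 (else a 2×2 all-ones block appears), so Σ_i C(r_i, 2) ≤ C(28, 2) = 378. By convexity Σ_i C(r_i, 2) ≥ 37·C(z/37, 2) = z(z − 37)/(2·37), giving z² − 37z − 37·28·27 ≤ 0 and hence z ≤ (1/2)[37 + √(1369 + 4·27972)] = (1/2)[37 + √113257] ≈ (1/2)(37 + 336.5368) = 186.7684.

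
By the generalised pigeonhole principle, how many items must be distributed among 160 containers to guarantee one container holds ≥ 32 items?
n = (32 − 1)·160 + 1 = 4961

By the generalised pigeonhole principle, to guarantee some box contains ≥ r objects we need more than (r − 1) · k objects total. Threshold: n = (r − 1) · k + 1. With r = 32 and k = 160: n = 31 · 160 + 1 = 4960 + 1 = 4961. For n = 4960 = 31 · 160, we can put exactly 31 objects in every box, avoiding 32 in any single one — so 4961 is tight.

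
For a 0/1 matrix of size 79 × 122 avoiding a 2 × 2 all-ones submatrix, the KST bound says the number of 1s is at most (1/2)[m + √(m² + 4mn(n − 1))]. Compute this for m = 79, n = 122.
z(79, 122; 2, 2) ≤ (1/2)[79 + √(79² + 4·79·122·121)] = (1/2)[79 + √4671033] = 1120.1286

Kővári–Sós–Turán: let r_1, ..., r_79 be the row sums and z = Σ r_i the total number of 1s. Each pair of columns can share at most one row with both entries 1 (else a 2×2 all-ones block appears), so Σ_i C(r_i, 2) ≤ C(122, 2) = 7381. By convexity Σ_i C(r_i, 2) ≥ 79·C(z/79, 2) = z(z − 79)/(2·79), giving z² − 79z − 79·122·121 ≤ 0 and hence z ≤ (1/2)[79 + √(6241 + 4·1166198)] = (1/2)[79 + √4671033] ≈ (1/2)(79 + 2161.2573) = 1120.1286.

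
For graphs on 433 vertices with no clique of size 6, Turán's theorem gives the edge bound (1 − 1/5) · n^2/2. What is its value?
Turán density bound = (4/5) · 433^2/2 = 374978/5 ≈ 74995.6

Turán's theorem: ex(n, K_{r+1}) is achieved by the complete r-partite Turán graph T(n, r) with parts as balanced as possible, and is at most (1 − 1/r) · n^2/2. For r = 5, n = 433: the density bound is (4/5) · 187489/2 = 374978/5 ≈ 74995.6. The integer-valued extremum is e(T(433, 5)) = 74995, which is strictly less than the density bound 374978/5 since 5 ∤ 433 (the parts of T(433, 5) cannot all be equal).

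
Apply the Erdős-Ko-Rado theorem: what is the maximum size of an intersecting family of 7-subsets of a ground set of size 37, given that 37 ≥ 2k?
max |F| = C(36, 6) = 1947792

The Erdős-Ko-Rado theorem states: for n ≥ 2k, an intersecting family of k-subsets of an n-element set has size at most C(n − 1, k − 1), with equality for 'star' families {A ⊆ [n] : |A| = k, i ∈ A} (fix an element i). For n = 37, k = 7: C(36, 6) = 1947792.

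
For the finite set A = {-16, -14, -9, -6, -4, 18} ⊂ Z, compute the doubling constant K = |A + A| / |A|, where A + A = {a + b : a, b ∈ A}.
K = |A + A| / |A| = 19/6

Enumerate A + A = {a + b : a, b ∈ A}. With |A| = 6, there are |A|^2 = 36 ordered sum pairs; collecting distinct values, A + A = {-32, -30, -28, -25, -23, -22, -20, -18, -15, -13, -12, -10, -8, 2, 4, 9, 12, 14, 36}, so |A + A| = 19. Thus K = 19/6. For comparison, the minimum possible |A + A| over all 6-element sets is 2·6 − 1 = 11 (so min K = 11/6), attained only by arithmetic progressions.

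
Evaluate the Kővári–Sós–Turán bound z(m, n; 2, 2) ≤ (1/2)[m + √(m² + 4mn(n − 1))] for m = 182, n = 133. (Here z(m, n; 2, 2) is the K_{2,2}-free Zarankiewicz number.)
z(182, 133; 2, 2) ≤ (1/2)[182 + √(182² + 4·182·133·132)] = (1/2)[182 + √12813892] = 1880.8249

Kővári–Sós–Turán: let r_1, ..., r_182 be the row sums and z = Σ r_i the total number of 1s. Each pair of columns can share at most one row with both entries 1 (else a 2×2 all-ones block appears), so Σ_i C(r_i, 2) ≤ C(133, 2) = 8778. By convexity Σ_i C(r_i, 2) ≥ 182·C(z/182, 2) = z(z − 182)/(2·182), giving z² − 182z − 182·133·132 ≤ 0 and hence z ≤ (1/2)[182 + √(33124 + 4·3195192)] = (1/2)[182 + √12813892] ≈ (1/2)(182 + 3579.6497) = 1880.8249.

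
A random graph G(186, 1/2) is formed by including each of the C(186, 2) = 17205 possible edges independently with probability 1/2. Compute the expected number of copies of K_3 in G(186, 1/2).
E[# K_3] = C(186, 3) · (1/2)^C(3, 2) = 1055240 / 2^3 = 131905

For each 3-subset S of vertices (there are C(186, 3) = 1055240 such S), let X_S = 1 if S induces a K_3 (all C(3, 2) = 3 edges present). Then P(X_S = 1) = (1/2)^3 = 1/8. By linearity of expectation, E[# K_3] = C(186, 3) · (1/2)^3 = 1055240 / 8 = 131905.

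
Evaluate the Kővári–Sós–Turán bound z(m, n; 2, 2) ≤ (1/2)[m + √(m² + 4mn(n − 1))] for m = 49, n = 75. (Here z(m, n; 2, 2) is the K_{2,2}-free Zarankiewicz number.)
z(49, 75; 2, 2) ≤ (1/2)[49 + √(49² + 4·49·75·74)] = (1/2)[49 + √1090201] = 546.5635

Kővári–Sós–Turán: let r_1, ..., r_49 be the row sums and z = Σ r_i the total number of 1s. Each pair of columns can share at most one row with both entries 1 (else a 2×2 all-ones block appears), so Σ_i C(r_i, 2) ≤ C(75, 2) = 2775. By convexity Σ_i C(r_i, 2) ≥ 49·C(z/49, 2) = z(z − 49)/(2·49), giving z² − 49z − 49·75·74 ≤ 0 and hence z ≤ (1/2)[49 + √(2401 + 4·271950)] = (1/2)[49 + √1090201] ≈ (1/2)(49 + 1044.1269) = 546.5635.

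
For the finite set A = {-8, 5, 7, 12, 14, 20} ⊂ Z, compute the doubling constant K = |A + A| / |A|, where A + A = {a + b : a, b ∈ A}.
K = |A + A| / |A| = 19/6

Enumerate A + A = {a + b : a, b ∈ A}. With |A| = 6, there are |A|^2 = 36 ordered sum pairs; collecting distinct values, A + A = {-16, -3, -1, 4, 6, 10, 12, 14, 17, 19, 21, 24, 25, 26, 27, 28, 32, 34, 40}, so |A + A| = 19. Thus K = 19/6. For comparison, the minimum possible |A + A| over all 6-element sets is 2·6 − 1 = 11 (so min K = 11/6), attained only by arithmetic progressions.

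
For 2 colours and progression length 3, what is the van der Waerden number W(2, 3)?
W(2, 3) = 9

Lower bound: the 2-colouring RRBBRRBB of {1, ..., 8} (R at positions {1, 2, 5, 6}, B at {3, 4, 7, 8}) contains no monochromatic 3-term AP, so W(2, 3) > 8. Upper bound: a case analysis on any 2-colouring of {1, ..., 9} forces such an AP. Hence W(2, 3) = 9.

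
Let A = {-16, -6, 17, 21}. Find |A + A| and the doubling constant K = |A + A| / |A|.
K = |A + A| / |A| = 10/4 = 5/2

Enumerate A + A = {a + b : a, b ∈ A}. With |A| = 4, there are |A|^2 = 16 ordered sum pairs; collecting distinct values, A + A = {-32, -22, -12, 1, 5, 11, 15, 34, 38, 42}, so |A + A| = 10. Thus K = 10/4 = 5/2. For comparison, the minimum possible |A + A| over all 4-element sets is 2·4 − 1 = 7 (so min K = 7/4), attained only by arithmetic progressions.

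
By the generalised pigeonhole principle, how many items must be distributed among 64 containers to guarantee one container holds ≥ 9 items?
n = (9 − 1)·64 + 1 = 513

By the generalised pigeonhole principle, to guarantee some box contains ≥ r objects we need more than (r − 1) · k objects total. Threshold: n = (r − 1) · k + 1. With r = 9 and k = 64: n = 8 · 64 + 1 = 512 + 1 = 513. For n = 512 = 8 · 64, we can put exactly 8 objects in every box, avoiding 9 in any single one — so 513 is tight.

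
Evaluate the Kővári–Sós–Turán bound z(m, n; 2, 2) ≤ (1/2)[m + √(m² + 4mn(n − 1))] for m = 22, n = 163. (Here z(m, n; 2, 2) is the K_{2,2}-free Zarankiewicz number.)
z(22, 163; 2, 2) ≤ (1/2)[22 + √(22² + 4·22·163·162)] = (1/2)[22 + √2324212] = 773.2683

Kővári–Sós–Turán: let r_1, ..., r_22 be the row sums and z = Σ r_i the total number of 1s. Each pair of columns can share at most one row with both entries 1 (else a 2×2 all-ones block appears), so Σ_i C(r_i, 2) ≤ C(163, 2) = 13203. By convexity Σ_i C(r_i, 2) ≥ 22·C(z/22, 2) = z(z − 22)/(2·22), giving z² − 22z − 22·163·162 ≤ 0 and hence z ≤ (1/2)[22 + √(484 + 4·580932)] = (1/2)[22 + √2324212] ≈ (1/2)(22 + 1524.5367) = 773.2683.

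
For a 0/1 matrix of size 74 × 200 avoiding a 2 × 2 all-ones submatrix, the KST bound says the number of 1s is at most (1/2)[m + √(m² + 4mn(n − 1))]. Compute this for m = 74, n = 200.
z(74, 200; 2, 2) ≤ (1/2)[74 + √(74² + 4·74·200·199)] = (1/2)[74 + √11786276] = 1753.5573

Kővári–Sós–Turán: let r_1, ..., r_74 be the row sums and z = Σ r_i the total number of 1s. Each pair of columns can share at most one row with both entries 1 (else a 2×2 all-ones block appears), so Σ_i C(r_i, 2) ≤ C(200, 2) = 19900. By convexity Σ_i C(r_i, 2) ≥ 74·C(z/74, 2) = z(z − 74)/(2·74), giving z² − 74z − 74·200·199 ≤ 0 and hence z ≤ (1/2)[74 + √(5476 + 4·2945200)] = (1/2)[74 + √11786276] ≈ (1/2)(74 + 3433.1146) = 1753.5573.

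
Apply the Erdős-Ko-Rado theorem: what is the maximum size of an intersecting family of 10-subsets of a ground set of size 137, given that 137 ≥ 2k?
max |F| = C(136, 9) = 33469894423680

The Erdős-Ko-Rado theorem states: for n ≥ 2k, an intersecting family of k-subsets of an n-element set has size at most C(n − 1, k − 1), with equality for 'star' families {A ⊆ [n] : |A| = k, i ∈ A} (fix an element i). For n = 137, k = 10: C(136, 9) = 33469894423680.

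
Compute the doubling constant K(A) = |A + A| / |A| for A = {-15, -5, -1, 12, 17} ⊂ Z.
K = |A + A| / |A| = 15/5 = 3

Enumerate A + A = {a + b : a, b ∈ A}. With |A| = 5, there are |A|^2 = 25 ordered sum pairs; collecting distinct values, A + A = {-30, -20, -16, -10, -6, -3, -2, 2, 7, 11, 12, 16, 24, 29, 34}, so |A + A| = 15. Thus K = 15/5 = 3. For comparison, the minimum possible |A + A| over all 5-element sets is 2·5 − 1 = 9 (so min K = 9/5), attained only by arithmetic progressions.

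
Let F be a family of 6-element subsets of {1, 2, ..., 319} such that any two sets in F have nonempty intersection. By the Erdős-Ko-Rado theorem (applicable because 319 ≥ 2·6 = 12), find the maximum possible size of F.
max |F| = C(318, 5) = 26256233178

Erdős-Ko-Rado (1961): when n ≥ 2k, max |F| = C(n−1, k−1). The bound is attained by the star {A : i ∈ A} for any fixed i ∈ [n]. Here C(319−1, 6−1) = C(318, 5) = 26256233178.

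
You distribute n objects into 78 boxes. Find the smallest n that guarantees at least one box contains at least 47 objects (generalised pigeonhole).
n = (47 − 1)·78 + 1 = 3589

By the generalised pigeonhole principle, to guarantee some box contains ≥ r objects we need more than (r − 1) · k objects total. Threshold: n = (r − 1) · k + 1. With r = 47 and k = 78: n = 46 · 78 + 1 = 3588 + 1 = 3589. For n = 3588 = 46 · 78, we can put exactly 46 objects in every box, avoiding 47 in any single one — so 3589 is tight.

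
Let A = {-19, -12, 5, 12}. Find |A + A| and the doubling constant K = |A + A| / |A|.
K = |A + A| / |A| = 9/4

Enumerate A + A = {a + b : a, b ∈ A}. With |A| = 4, there are |A|^2 = 16 ordered sum pairs; collecting distinct values, A + A = {-38, -31, -24, -14, -7, 0, 10, 17, 24}, so |A + A| = 9. Thus K = 9/4. For comparison, the minimum possible |A + A| over all 4-element sets is 2·4 − 1 = 7 (so min K = 7/4), attained only by arithmetic progressions.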